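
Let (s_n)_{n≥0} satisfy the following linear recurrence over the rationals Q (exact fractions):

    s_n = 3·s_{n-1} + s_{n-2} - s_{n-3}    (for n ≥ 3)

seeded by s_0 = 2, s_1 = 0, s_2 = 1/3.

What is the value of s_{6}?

s_3 = 3·1/3 + 1·0 + -1·2 = -1
s_4 = 3·-1 + 1·1/3 + -1·0 = -8/3
s_5 = 3·-8/3 + 1·-1 + -1·1/3 = -28/3
s_6 = 3·-28/3 + 1·-8/3 + -1·-1 = -89/3

-89/3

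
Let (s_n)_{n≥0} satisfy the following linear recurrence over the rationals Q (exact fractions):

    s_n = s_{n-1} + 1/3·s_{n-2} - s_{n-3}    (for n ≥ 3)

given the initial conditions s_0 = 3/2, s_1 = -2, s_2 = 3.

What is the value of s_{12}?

s_3 = 1·3 + 1/3·-2 + -1·3/2 = 5/6
s_4 = 1·5/6 + 1/3·3 + -1·-2 = 23/6
s_5 = 1·23/6 + 1/3·5/6 + -1·3 = 10/9
s_6 = 1·10/9 + 1/3·23/6 + -1·5/6 = 14/9
s_7 = 1·14/9 + 1/3·10/9 + -1·23/6 = -103/54
s_8 = 1·-103/54 + 1/3·14/9 + -1·10/9 = -5/2
s_9 = 1·-5/2 + 1/3·-103/54 + -1·14/9 = -380/81
s_10 = 1·-380/81 + 1/3·-5/2 + -1·-103/54 = -293/81
s_11 = 1·-293/81 + 1/3·-380/81 + -1·-5/2 = -1303/486
s_12 = 1·-1303/486 + 1/3·-293/81 + -1·-380/81 = 391/486

391/486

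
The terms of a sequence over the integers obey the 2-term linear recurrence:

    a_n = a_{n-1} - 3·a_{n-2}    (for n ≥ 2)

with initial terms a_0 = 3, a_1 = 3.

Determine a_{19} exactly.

44175

a_2 = 1·3 + -3·3 = -6
a_3 = 1·-6 + -3·3 = -15
a_4 = 1·-15 + -3·-6 = 3
a_5 = 1·3 + -3·-15 = 48
a_6 = 1·48 + -3·3 = 39
a_7 = 1·39 + -3·48 = -105
a_8 = 1·-105 + -3·39 = -222
a_9 = 1·-222 + -3·-105 = 93
a_10 = 1·93 + -3·-222 = 759
a_11 = 1·759 + -3·93 = 480
a_12 = 1·480 + -3·759 = -1797
a_13 = 1·-1797 + -3·480 = -3237
a_14 = 1·-3237 + -3·-1797 = 2154
a_15 = 1·2154 + -3·-3237 = 11865
a_16 = 1·11865 + -3·2154 = 5403
a_17 = 1·5403 + -3·11865 = -30192
a_18 = 1·-30192 + -3·5403 = -46401
a_19 = 1·-46401 + -3·-30192 = 44175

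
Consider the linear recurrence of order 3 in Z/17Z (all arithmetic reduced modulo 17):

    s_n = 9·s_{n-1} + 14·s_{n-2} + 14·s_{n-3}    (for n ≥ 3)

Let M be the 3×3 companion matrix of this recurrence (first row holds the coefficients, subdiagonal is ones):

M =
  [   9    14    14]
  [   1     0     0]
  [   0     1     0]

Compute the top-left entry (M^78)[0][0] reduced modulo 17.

(M^78)[0][0] is the top entry after applying M 78 times to the unit state (1, 0, 0). Equivalently it is h_{80} for the auxiliary sequence (h_n) obeying the same recurrence with h_2 = 1 and h_i = 0 for 0 ≤ i < 2:
h_3 = 9·1 + 14·0 + 14·0 = 9
h_4 = 9·9 + 14·1 + 14·0 = 10
h_5 = 9·10 + 14·9 + 14·1 = 9
h_6 = 9·9 + 14·10 + 14·9 = 7
h_7 = 9·7 + 14·9 + 14·10 = 6
h_8 = 9·6 + 14·7 + 14·9 = 6
h_9 = 9·6 + 14·6 + 14·7 = 15
h_10 = 9·15 + 14·6 + 14·6 = 14
h_11 = 9·14 + 14·15 + 14·6 = 12
h_12 = 9·12 + 14·14 + 14·15 = 4
h_13 = 9·4 + 14·12 + 14·14 = 9
h_14 = 9·9 + 14·4 + 14·12 = 16
h_15 = 9·16 + 14·9 + 14·4 = 3
h_16 = 9·3 + 14·16 + 14·9 = 3
h_17 = 9·3 + 14·3 + 14·16 = 4
h_18 = 9·4 + 14·3 + 14·3 = 1
h_19 = 9·1 + 14·4 + 14·3 = 5
h_20 = 9·5 + 14·1 + 14·4 = 13
h_21 = 9·13 + 14·5 + 14·1 = 14
h_22 = 9·14 + 14·13 + 14·5 = 4
h_23 = 9·4 + 14·14 + 14·13 = 6
h_24 = 9·6 + 14·4 + 14·14 = 0
h_25 = 9·0 + 14·6 + 14·4 = 4
h_26 = 9·4 + 14·0 + 14·6 = 1
h_27 = 9·1 + 14·4 + 14·0 = 14
h_28 = 9·14 + 14·1 + 14·4 = 9
h_29 = 9·9 + 14·14 + 14·1 = 2
h_30 = 9·2 + 14·9 + 14·14 = 0
h_31 = 9·0 + 14·2 + 14·9 = 1
h_32 = 9·1 + 14·0 + 14·2 = 3
h_33 = 9·3 + 14·1 + 14·0 = 7
h_34 = 9·7 + 14·3 + 14·1 = 0
h_35 = 9·0 + 14·7 + 14·3 = 4
h_36 = 9·4 + 14·0 + 14·7 = 15
h_37 = 9·15 + 14·4 + 14·0 = 4
h_38 = 9·4 + 14·15 + 14·4 = 13
h_39 = 9·13 + 14·4 + 14·15 = 9
h_40 = 9·9 + 14·13 + 14·4 = 13
h_41 = 9·13 + 14·9 + 14·13 = 0
h_42 = 9·0 + 14·13 + 14·9 = 2
h_43 = 9·2 + 14·0 + 14·13 = 13
h_44 = 9·13 + 14·2 + 14·0 = 9
h_45 = 9·9 + 14·13 + 14·2 = 2
h_46 = 9·2 + 14·9 + 14·13 = 3
h_47 = 9·3 + 14·2 + 14·9 = 11
h_48 = 9·11 + 14·3 + 14·2 = 16
h_49 = 9·16 + 14·11 + 14·3 = 0
h_50 = 9·0 + 14·16 + 14·11 = 4
h_51 = 9·4 + 14·0 + 14·16 = 5
h_52 = 9·5 + 14·4 + 14·0 = 16
h_53 = 9·16 + 14·5 + 14·4 = 15
h_54 = 9·15 + 14·16 + 14·5 = 4
h_55 = 9·4 + 14·15 + 14·16 = 11
h_56 = 9·11 + 14·4 + 14·15 = 8
h_57 = 9·8 + 14·11 + 14·4 = 10
h_58 = 9·10 + 14·8 + 14·11 = 16
h_59 = 9·16 + 14·10 + 14·8 = 5
h_60 = 9·5 + 14·16 + 14·10 = 1
h_61 = 9·1 + 14·5 + 14·16 = 14
h_62 = 9·14 + 14·1 + 14·5 = 6
h_63 = 9·6 + 14·14 + 14·1 = 9
h_64 = 9·9 + 14·6 + 14·14 = 4
h_65 = 9·4 + 14·9 + 14·6 = 8
h_66 = 9·8 + 14·4 + 14·9 = 16
h_67 = 9·16 + 14·8 + 14·4 = 6
h_68 = 9·6 + 14·16 + 14·8 = 16
h_69 = 9·16 + 14·6 + 14·16 = 10
h_70 = 9·10 + 14·16 + 14·6 = 7
h_71 = 9·7 + 14·10 + 14·16 = 2
h_72 = 9·2 + 14·7 + 14·10 = 1
h_73 = 9·1 + 14·2 + 14·7 = 16
h_74 = 9·16 + 14·1 + 14·2 = 16
h_75 = 9·16 + 14·16 + 14·1 = 8
h_76 = 9·8 + 14·16 + 14·16 = 10
h_77 = 9·10 + 14·8 + 14·16 = 1
h_78 = 9·1 + 14·10 + 14·8 = 6
h_79 = 9·6 + 14·1 + 14·10 = 4
h_80 = 9·4 + 14·6 + 14·1 = 15

15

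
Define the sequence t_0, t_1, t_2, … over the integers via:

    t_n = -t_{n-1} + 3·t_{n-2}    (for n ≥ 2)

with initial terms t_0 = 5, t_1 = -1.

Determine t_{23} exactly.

t_2 = -1·-1 + 3·5 = 16
t_3 = -1·16 + 3·-1 = -19
t_4 = -1·-19 + 3·16 = 67
t_5 = -1·67 + 3·-19 = -124
t_6 = -1·-124 + 3·67 = 325
t_7 = -1·325 + 3·-124 = -697
t_8 = -1·-697 + 3·325 = 1672
t_9 = -1·1672 + 3·-697 = -3763
t_10 = -1·-3763 + 3·1672 = 8779
t_11 = -1·8779 + 3·-3763 = -20068
t_12 = -1·-20068 + 3·8779 = 46405
t_13 = -1·46405 + 3·-20068 = -106609
t_14 = -1·-106609 + 3·46405 = 245824
t_15 = -1·245824 + 3·-106609 = -565651
t_16 = -1·-565651 + 3·245824 = 1303123
t_17 = -1·1303123 + 3·-565651 = -3000076
t_18 = -1·-3000076 + 3·1303123 = 6909445
t_19 = -1·6909445 + 3·-3000076 = -15909673
t_20 = -1·-15909673 + 3·6909445 = 36638008
t_21 = -1·36638008 + 3·-15909673 = -84367027
t_22 = -1·-84367027 + 3·36638008 = 194281051
t_23 = -1·194281051 + 3·-84367027 = -447382132

-447382132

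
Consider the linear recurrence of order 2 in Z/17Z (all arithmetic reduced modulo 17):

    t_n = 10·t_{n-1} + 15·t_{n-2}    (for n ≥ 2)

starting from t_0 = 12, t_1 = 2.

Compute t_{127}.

1

t_2 = 10·2 + 15·12 = 13
t_3 = 10·13 + 15·2 = 7
t_4 = 10·7 + 15·13 = 10
t_5 = 10·10 + 15·7 = 1
t_6 = 10·1 + 15·10 = 7
t_7 = 10·7 + 15·1 = 0
t_8 = 10·0 + 15·7 = 3
t_9 = 10·3 + 15·0 = 13
t_10 = 10·13 + 15·3 = 5
t_11 = 10·5 + 15·13 = 7
t_12 = 10·7 + 15·5 = 9
t_13 = 10·9 + 15·7 = 8
t_14 = 10·8 + 15·9 = 11
t_15 = 10·11 + 15·8 = 9
t_16 = 10·9 + 15·11 = 0
t_17 = 10·0 + 15·9 = 16
t_18 = 10·16 + 15·0 = 7
t_19 = 10·7 + 15·16 = 4
t_20 = 10·4 + 15·7 = 9
t_21 = 10·9 + 15·4 = 14
t_22 = 10·14 + 15·9 = 3
t_23 = 10·3 + 15·14 = 2
t_24 = 10·2 + 15·3 = 14
t_25 = 10·14 + 15·2 = 0
t_26 = 10·0 + 15·14 = 6
t_27 = 10·6 + 15·0 = 9
t_28 = 10·9 + 15·6 = 10
t_29 = 10·10 + 15·9 = 14
t_30 = 10·14 + 15·10 = 1
t_31 = 10·1 + 15·14 = 16
t_32 = 10·16 + 15·1 = 5
t_33 = 10·5 + 15·16 = 1
t_34 = 10·1 + 15·5 = 0
t_35 = 10·0 + 15·1 = 15
t_36 = 10·15 + 15·0 = 14
t_37 = 10·14 + 15·15 = 8
t_38 = 10·8 + 15·14 = 1
t_39 = 10·1 + 15·8 = 11
t_40 = 10·11 + 15·1 = 6
t_41 = 10·6 + 15·11 = 4
t_42 = 10·4 + 15·6 = 11
t_43 = 10·11 + 15·4 = 0
t_44 = 10·0 + 15·11 = 12
t_45 = 10·12 + 15·0 = 1
t_46 = 10·1 + 15·12 = 3
t_47 = 10·3 + 15·1 = 11
t_48 = 10·11 + 15·3 = 2
t_49 = 10·2 + 15·11 = 15
t_50 = 10·15 + 15·2 = 10
t_51 = 10·10 + 15·15 = 2
t_52 = 10·2 + 15·10 = 0
t_53 = 10·0 + 15·2 = 13
t_54 = 10·13 + 15·0 = 11
t_55 = 10·11 + 15·13 = 16
t_56 = 10·16 + 15·11 = 2
t_57 = 10·2 + 15·16 = 5
t_58 = 10·5 + 15·2 = 12
t_59 = 10·12 + 15·5 = 8
t_60 = 10·8 + 15·12 = 5
t_61 = 10·5 + 15·8 = 0
t_62 = 10·0 + 15·5 = 7
t_63 = 10·7 + 15·0 = 2
t_64 = 10·2 + 15·7 = 6
t_65 = 10·6 + 15·2 = 5
t_66 = 10·5 + 15·6 = 4
t_67 = 10·4 + 15·5 = 13
t_68 = 10·13 + 15·4 = 3
t_69 = 10·3 + 15·13 = 4
t_70 = 10·4 + 15·3 = 0
t_71 = 10·0 + 15·4 = 9
t_72 = 10·9 + 15·0 = 5
t_73 = 10·5 + 15·9 = 15
t_74 = 10·15 + 15·5 = 4
t_75 = 10·4 + 15·15 = 10
t_76 = 10·10 + 15·4 = 7
t_77 = 10·7 + 15·10 = 16
t_78 = 10·16 + 15·7 = 10
t_79 = 10·10 + 15·16 = 0
t_80 = 10·0 + 15·10 = 14
t_81 = 10·14 + 15·0 = 4
t_82 = 10·4 + 15·14 = 12
t_83 = 10·12 + 15·4 = 10
t_84 = 10·10 + 15·12 = 8
t_85 = 10·8 + 15·10 = 9
t_86 = 10·9 + 15·8 = 6
t_87 = 10·6 + 15·9 = 8
t_88 = 10·8 + 15·6 = 0
t_89 = 10·0 + 15·8 = 1
t_90 = 10·1 + 15·0 = 10
t_91 = 10·10 + 15·1 = 13
t_92 = 10·13 + 15·10 = 8
t_93 = 10·8 + 15·13 = 3
t_94 = 10·3 + 15·8 = 14
t_95 = 10·14 + 15·3 = 15
t_96 = 10·15 + 15·14 = 3
t_97 = 10·3 + 15·15 = 0
t_98 = 10·0 + 15·3 = 11
t_99 = 10·11 + 15·0 = 8
t_100 = 10·8 + 15·11 = 7
t_101 = 10·7 + 15·8 = 3
t_102 = 10·3 + 15·7 = 16
t_103 = 10·16 + 15·3 = 1
t_104 = 10·1 + 15·16 = 12
t_105 = 10·12 + 15·1 = 16
t_106 = 10·16 + 15·12 = 0
t_107 = 10·0 + 15·16 = 2
t_108 = 10·2 + 15·0 = 3
t_109 = 10·3 + 15·2 = 9
t_110 = 10·9 + 15·3 = 16
t_111 = 10·16 + 15·9 = 6
t_112 = 10·6 + 15·16 = 11
t_113 = 10·11 + 15·6 = 13
t_114 = 10·13 + 15·11 = 6
t_115 = 10·6 + 15·13 = 0
t_116 = 10·0 + 15·6 = 5
t_117 = 10·5 + 15·0 = 16
t_118 = 10·16 + 15·5 = 14
t_119 = 10·14 + 15·16 = 6
t_120 = 10·6 + 15·14 = 15
t_121 = 10·15 + 15·6 = 2
t_122 = 10·2 + 15·15 = 7
t_123 = 10·7 + 15·2 = 15
t_124 = 10·15 + 15·7 = 0
t_125 = 10·0 + 15·15 = 4
t_126 = 10·4 + 15·0 = 6
t_127 = 10·6 + 15·4 = 1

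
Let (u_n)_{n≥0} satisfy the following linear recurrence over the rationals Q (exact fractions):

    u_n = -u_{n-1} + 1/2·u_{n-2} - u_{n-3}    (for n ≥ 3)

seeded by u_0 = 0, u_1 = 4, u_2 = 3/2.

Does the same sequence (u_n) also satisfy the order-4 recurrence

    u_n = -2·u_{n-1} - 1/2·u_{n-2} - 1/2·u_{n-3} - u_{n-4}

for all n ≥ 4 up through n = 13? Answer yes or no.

yes

Terms u_0..u_13: 0, 4, 3/2, 1/2, -15/4, 5/2, -39/8, 79/8, -237/16, 197/8, -1341/32, 2209/32, -7335/64, 6113/32
n=4: candidate gives -15/4, actual u_4 = -15/4 ✓
n=5: candidate gives 5/2, actual u_5 = 5/2 ✓
n=6: candidate gives -39/8, actual u_6 = -39/8 ✓
n=7: candidate gives 79/8, actual u_7 = 79/8 ✓
n=8: candidate gives -237/16, actual u_8 = -237/16 ✓
n=9: candidate gives 197/8, actual u_9 = 197/8 ✓
n=10: candidate gives -1341/32, actual u_10 = -1341/32 ✓
n=11: candidate gives 2209/32, actual u_11 = 2209/32 ✓
n=12: candidate gives -7335/64, actual u_12 = -7335/64 ✓
n=13: candidate gives 6113/32, actual u_13 = 6113/32 ✓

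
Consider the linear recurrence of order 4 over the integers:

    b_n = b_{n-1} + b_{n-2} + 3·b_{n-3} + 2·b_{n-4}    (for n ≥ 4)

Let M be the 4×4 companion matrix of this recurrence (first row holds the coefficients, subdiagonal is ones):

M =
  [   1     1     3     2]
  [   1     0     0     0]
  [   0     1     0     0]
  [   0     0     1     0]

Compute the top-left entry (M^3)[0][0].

6

(M^3)[0][0] is the top entry after applying M 3 times to the unit state (1, 0, 0, 0). Equivalently it is h_{6} for the auxiliary sequence (h_n) obeying the same recurrence with h_3 = 1 and h_i = 0 for 0 ≤ i < 3:
h_4 = 1·1 + 1·0 + 3·0 + 2·0 = 1
h_5 = 1·1 + 1·1 + 3·0 + 2·0 = 2
h_6 = 1·2 + 1·1 + 3·1 + 2·0 = 6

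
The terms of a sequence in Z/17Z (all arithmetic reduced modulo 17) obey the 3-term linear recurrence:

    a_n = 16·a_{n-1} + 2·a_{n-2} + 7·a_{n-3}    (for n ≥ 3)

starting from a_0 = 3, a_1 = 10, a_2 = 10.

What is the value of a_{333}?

a_3 = 16·10 + 2·10 + 7·3 = 14
a_4 = 16·14 + 2·10 + 7·10 = 8
a_5 = 16·8 + 2·14 + 7·10 = 5
a_6 = 16·5 + 2·8 + 7·14 = 7
a_7 = 16·7 + 2·5 + 7·8 = 8
a_8 = 16·8 + 2·7 + 7·5 = 7
Continuing the recurrence:
  a_9 = 7;  a_10 = 12;  a_11 = 0;  a_12 = 5;  a_13 = 11;  a_14 = 16
  a_15 = 7;  a_16 = 0;  a_17 = 7;  a_18 = 8;  a_19 = 6;  a_20 = 8
  a_21 = 9;  a_22 = 15;  a_23 = 8;  a_24 = 0;  a_25 = 2;  a_26 = 3
  a_27 = 1;  a_28 = 2;  a_29 = 4;  a_30 = 7;  a_31 = 15;  a_32 = 10
  a_33 = 1;  a_34 = 5;  a_35 = 16;  a_36 = 1;  a_37 = 15;  a_38 = 14
  a_39 = 6;  a_40 = 8;  a_41 = 0;  a_42 = 7;  a_43 = 15;  a_44 = 16
  a_45 = 12;  a_46 = 6;  a_47 = 11;  a_48 = 0;  a_49 = 13;  a_50 = 13
  a_51 = 13;  a_52 = 2;  a_53 = 13;  a_54 = 14;  a_55 = 9;  a_56 = 8
  a_57 = 6;  a_58 = 5;  a_59 = 12;  a_60 = 6;  a_61 = 2;  a_62 = 9
  a_63 = 3;  a_64 = 12;  a_65 = 6;  a_66 = 5;  a_67 = 6;  a_68 = 12
  a_69 = 1;  a_70 = 14;  a_71 = 4;  a_72 = 14;  a_73 = 7;  a_74 = 15
  a_75 = 12;  a_76 = 16;  a_77 = 11;  a_78 = 3;  a_79 = 12;  a_80 = 3
  a_81 = 8;  a_82 = 14;  a_83 = 6;  a_84 = 10;  a_85 = 15;  a_86 = 13
  a_87 = 2;  a_88 = 10;  a_89 = 0;  a_90 = 0;  a_91 = 2;  a_92 = 15
  a_93 = 6;  a_94 = 4;  a_95 = 11;  a_96 = 5;  a_97 = 11;  a_98 = 8
  a_99 = 15;  a_100 = 10;  a_101 = 8;  a_102 = 15;  a_103 = 3;  a_104 = 15
  a_105 = 11;  a_106 = 6;  a_107 = 2;  a_108 = 2;  a_109 = 10;  a_110 = 8
  a_111 = 9;  a_112 = 9;  a_113 = 14;  a_114 = 16;  a_115 = 7;  a_116 = 4
  a_117 = 3;  a_118 = 3;  a_119 = 14;  a_120 = 13;  a_121 = 2;  a_122 = 3
  a_123 = 7;  a_124 = 13;  a_125 = 5;  a_126 = 2;  a_127 = 14;  a_128 = 8
  a_129 = 0;  a_130 = 12;  a_131 = 10;  a_132 = 14;  a_133 = 5;  a_134 = 8
  a_135 = 15;  a_136 = 2;  a_137 = 16;  a_138 = 8;  a_139 = 4;  a_140 = 5
  a_141 = 8;  a_142 = 13;  a_143 = 4;  a_144 = 10;  a_145 = 4;  a_146 = 10
  a_147 = 0;  a_148 = 14;  a_149 = 5;  a_150 = 6;  a_151 = 0;  a_152 = 13
  a_153 = 12;  a_154 = 14;  a_155 = 16;  a_156 = 11;  a_157 = 0;  a_158 = 15
  a_159 = 11;  a_160 = 2;  a_161 = 6;  a_162 = 7;  a_163 = 2;  a_164 = 3
  a_165 = 16;  a_166 = 4;  a_167 = 15;  a_168 = 3;  a_169 = 4;  a_170 = 5
  a_171 = 7;  a_172 = 14;  a_173 = 1;  a_174 = 8;  a_175 = 7;  a_176 = 16
  a_177 = 3;  a_178 = 10;  a_179 = 6;  a_180 = 1;  a_181 = 13;  a_182 = 14
  a_183 = 2;  a_184 = 15;  a_185 = 2;  a_186 = 8;  a_187 = 16;  a_188 = 14
  a_189 = 6;  a_190 = 15;  a_191 = 10;  a_192 = 11;  a_193 = 12;  a_194 = 12
  a_195 = 4;  a_196 = 2;  a_197 = 5;  a_198 = 10;  a_199 = 14;  a_200 = 7
  a_201 = 6;  a_202 = 4;  a_203 = 6;  a_204 = 10;  a_205 = 13;  a_206 = 15
  a_207 = 13;  a_208 = 6;  a_209 = 6;  a_210 = 12;  a_211 = 8;  a_212 = 7
  a_213 = 8;  a_214 = 11;  a_215 = 3;  a_216 = 7;  a_217 = 8;  a_218 = 10
  a_219 = 4;  a_220 = 4;  a_221 = 6;  a_222 = 13;  a_223 = 10;  a_224 = 7
  a_225 = 2;  a_226 = 14;  a_227 = 5;  a_228 = 3;  a_229 = 3;  a_230 = 4
  a_231 = 6;  a_232 = 6;  a_233 = 0;  a_234 = 3;  a_235 = 5;  a_236 = 1
  a_237 = 13;  a_238 = 7;  a_239 = 9;  a_240 = 11;  a_241 = 5;  a_242 = 12
  a_243 = 7;  a_244 = 1;  a_245 = 12;  a_246 = 5;  a_247 = 9;  a_248 = 0
  a_249 = 2;  a_250 = 10;  a_251 = 11;  a_252 = 6;  a_253 = 1;  a_254 = 3
  a_255 = 7;  a_256 = 6;  a_257 = 12;  a_258 = 15;  a_259 = 0;  a_260 = 12
  a_261 = 8;  a_262 = 16;  a_263 = 16;  a_264 = 4;  a_265 = 4;  a_266 = 14
  a_267 = 5;  a_268 = 0;  a_269 = 6;  a_270 = 12;  a_271 = 0;  a_272 = 15
  a_273 = 1;  a_274 = 12;  a_275 = 10;  a_276 = 4;  a_277 = 15;  a_278 = 12
  a_279 = 12;  a_280 = 15;  a_281 = 8;  a_282 = 4;  a_283 = 15;  a_284 = 15
  a_285 = 9;  a_286 = 7;  a_287 = 14;  a_288 = 12;  a_289 = 14;  a_290 = 6
  a_291 = 4;  a_292 = 4;  a_293 = 12;  a_294 = 7;  a_295 = 11;  a_296 = 2
  a_297 = 1;  a_298 = 12;  a_299 = 4;  a_300 = 10;  a_301 = 14;  a_302 = 0
  a_303 = 13;  a_304 = 0;  a_305 = 9;  a_306 = 14;  a_307 = 4;  a_308 = 2
  a_309 = 2;  a_310 = 13;  a_311 = 5;  a_312 = 1;  a_313 = 15;  a_314 = 5
  a_315 = 15;  a_316 = 15;  a_317 = 16;  a_318 = 0;  a_319 = 1;  a_320 = 9
  a_321 = 10;  a_322 = 15;  a_323 = 0;  a_324 = 15;  a_325 = 5;  a_326 = 8
  a_327 = 5;  a_328 = 12;  a_329 = 3;  a_330 = 5;  a_331 = 0
a_332 = 16·0 + 2·5 + 7·3 = 14
a_333 = 16·14 + 2·0 + 7·5 = 4

4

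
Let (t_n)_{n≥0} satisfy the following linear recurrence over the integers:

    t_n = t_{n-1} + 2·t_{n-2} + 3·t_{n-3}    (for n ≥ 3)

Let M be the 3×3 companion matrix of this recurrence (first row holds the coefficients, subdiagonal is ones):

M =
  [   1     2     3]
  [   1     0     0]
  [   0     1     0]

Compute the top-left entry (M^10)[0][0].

(M^10)[0][0] is the top entry after applying M 10 times to the unit state (1, 0, 0). Equivalently it is h_{12} for the auxiliary sequence (h_n) obeying the same recurrence with h_2 = 1 and h_i = 0 for 0 ≤ i < 2:
h_3 = 1·1 + 2·0 + 3·0 = 1
h_4 = 1·1 + 2·1 + 3·0 = 3
h_5 = 1·3 + 2·1 + 3·1 = 8
h_6 = 1·8 + 2·3 + 3·1 = 17
h_7 = 1·17 + 2·8 + 3·3 = 42
h_8 = 1·42 + 2·17 + 3·8 = 100
h_9 = 1·100 + 2·42 + 3·17 = 235
h_10 = 1·235 + 2·100 + 3·42 = 561
h_11 = 1·561 + 2·235 + 3·100 = 1331
h_12 = 1·1331 + 2·561 + 3·235 = 3158

3158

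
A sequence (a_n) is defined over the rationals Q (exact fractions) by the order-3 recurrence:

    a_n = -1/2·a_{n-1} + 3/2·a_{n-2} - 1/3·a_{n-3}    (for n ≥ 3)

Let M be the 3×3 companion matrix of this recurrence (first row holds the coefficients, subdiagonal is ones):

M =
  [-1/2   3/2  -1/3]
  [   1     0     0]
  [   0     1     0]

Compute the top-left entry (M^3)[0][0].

(M^3)[0][0] is the top entry after applying M 3 times to the unit state (1, 0, 0). Equivalently it is h_{5} for the auxiliary sequence (h_n) obeying the same recurrence with h_2 = 1 and h_i = 0 for 0 ≤ i < 2:
h_3 = -1/2·1 + 3/2·0 + -1/3·0 = -1/2
h_4 = -1/2·-1/2 + 3/2·1 + -1/3·0 = 7/4
h_5 = -1/2·7/4 + 3/2·-1/2 + -1/3·1 = -47/24

-47/24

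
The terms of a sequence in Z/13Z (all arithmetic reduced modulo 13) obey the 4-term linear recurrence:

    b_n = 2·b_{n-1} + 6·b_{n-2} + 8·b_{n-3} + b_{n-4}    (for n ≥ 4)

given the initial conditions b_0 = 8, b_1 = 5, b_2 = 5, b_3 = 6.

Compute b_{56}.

9

b_4 = 2·6 + 6·5 + 8·5 + 1·8 = 12
b_5 = 2·12 + 6·6 + 8·5 + 1·5 = 1
b_6 = 2·1 + 6·12 + 8·6 + 1·5 = 10
b_7 = 2·10 + 6·1 + 8·12 + 1·6 = 11
b_8 = 2·11 + 6·10 + 8·1 + 1·12 = 11
b_9 = 2·11 + 6·11 + 8·10 + 1·1 = 0
b_10 = 2·0 + 6·11 + 8·11 + 1·10 = 8
b_11 = 2·8 + 6·0 + 8·11 + 1·11 = 11
b_12 = 2·11 + 6·8 + 8·0 + 1·11 = 3
b_13 = 2·3 + 6·11 + 8·8 + 1·0 = 6
b_14 = 2·6 + 6·3 + 8·11 + 1·8 = 9
b_15 = 2·9 + 6·6 + 8·3 + 1·11 = 11
b_16 = 2·11 + 6·9 + 8·6 + 1·3 = 10
b_17 = 2·10 + 6·11 + 8·9 + 1·6 = 8
b_18 = 2·8 + 6·10 + 8·11 + 1·9 = 4
b_19 = 2·4 + 6·8 + 8·10 + 1·11 = 4
b_20 = 2·4 + 6·4 + 8·8 + 1·10 = 2
b_21 = 2·2 + 6·4 + 8·4 + 1·8 = 3
b_22 = 2·3 + 6·2 + 8·4 + 1·4 = 2
b_23 = 2·2 + 6·3 + 8·2 + 1·4 = 3
b_24 = 2·3 + 6·2 + 8·3 + 1·2 = 5
b_25 = 2·5 + 6·3 + 8·2 + 1·3 = 8
b_26 = 2·8 + 6·5 + 8·3 + 1·2 = 7
b_27 = 2·7 + 6·8 + 8·5 + 1·3 = 1
b_28 = 2·1 + 6·7 + 8·8 + 1·5 = 9
b_29 = 2·9 + 6·1 + 8·7 + 1·8 = 10
b_30 = 2·10 + 6·9 + 8·1 + 1·7 = 11
b_31 = 2·11 + 6·10 + 8·9 + 1·1 = 12
b_32 = 2·12 + 6·11 + 8·10 + 1·9 = 10
b_33 = 2·10 + 6·12 + 8·11 + 1·10 = 8
b_34 = 2·8 + 6·10 + 8·12 + 1·11 = 1
b_35 = 2·1 + 6·8 + 8·10 + 1·12 = 12
b_36 = 2·12 + 6·1 + 8·8 + 1·10 = 0
b_37 = 2·0 + 6·12 + 8·1 + 1·8 = 10
b_38 = 2·10 + 6·0 + 8·12 + 1·1 = 0
b_39 = 2·0 + 6·10 + 8·0 + 1·12 = 7
b_40 = 2·7 + 6·0 + 8·10 + 1·0 = 3
b_41 = 2·3 + 6·7 + 8·0 + 1·10 = 6
b_42 = 2·6 + 6·3 + 8·7 + 1·0 = 8
b_43 = 2·8 + 6·6 + 8·3 + 1·7 = 5
b_44 = 2·5 + 6·8 + 8·6 + 1·3 = 5
b_45 = 2·5 + 6·5 + 8·8 + 1·6 = 6
b_46 = 2·6 + 6·5 + 8·5 + 1·8 = 12
b_47 = 2·12 + 6·6 + 8·5 + 1·5 = 1
b_48 = 2·1 + 6·12 + 8·6 + 1·5 = 10
b_49 = 2·10 + 6·1 + 8·12 + 1·6 = 11
b_50 = 2·11 + 6·10 + 8·1 + 1·12 = 11
b_51 = 2·11 + 6·11 + 8·10 + 1·1 = 0
b_52 = 2·0 + 6·11 + 8·11 + 1·10 = 8
b_53 = 2·8 + 6·0 + 8·11 + 1·11 = 11
b_54 = 2·11 + 6·8 + 8·0 + 1·11 = 3
b_55 = 2·3 + 6·11 + 8·8 + 1·0 = 6
b_56 = 2·6 + 6·3 + 8·11 + 1·8 = 9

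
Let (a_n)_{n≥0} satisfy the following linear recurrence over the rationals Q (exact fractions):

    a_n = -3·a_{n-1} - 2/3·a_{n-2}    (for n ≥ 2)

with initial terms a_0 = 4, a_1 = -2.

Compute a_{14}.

a_2 = -3·-2 + -2/3·4 = 10/3
a_3 = -3·10/3 + -2/3·-2 = -26/3
a_4 = -3·-26/3 + -2/3·10/3 = 214/9
a_5 = -3·214/9 + -2/3·-26/3 = -590/9
a_6 = -3·-590/9 + -2/3·214/9 = 4882/27
a_7 = -3·4882/27 + -2/3·-590/9 = -13466/27
a_8 = -3·-13466/27 + -2/3·4882/27 = 111430/81
a_9 = -3·111430/81 + -2/3·-13466/27 = -307358/81
a_10 = -3·-307358/81 + -2/3·111430/81 = 2543362/243
a_11 = -3·2543362/243 + -2/3·-307358/81 = -7015370/243
a_12 = -3·-7015370/243 + -2/3·2543362/243 = 58051606/729
a_13 = -3·58051606/729 + -2/3·-7015370/243 = -160124078/729
a_14 = -3·-160124078/729 + -2/3·58051606/729 = 1325013490/2187

1325013490/2187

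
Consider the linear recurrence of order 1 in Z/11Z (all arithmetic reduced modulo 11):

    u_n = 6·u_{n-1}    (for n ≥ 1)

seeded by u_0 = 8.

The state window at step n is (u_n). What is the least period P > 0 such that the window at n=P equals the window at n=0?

n=0: window = (8)
n=1: window = (4)
n=2: window = (2)
n=3: window = (1)
n=4: window = (6)
n=5: window = (3)
n=6: window = (7)
n=7: window = (9)
n=8: window = (10)
n=9: window = (5)
n=10: window = (8)
window at n=10 equals window at n=0 → period = 10

10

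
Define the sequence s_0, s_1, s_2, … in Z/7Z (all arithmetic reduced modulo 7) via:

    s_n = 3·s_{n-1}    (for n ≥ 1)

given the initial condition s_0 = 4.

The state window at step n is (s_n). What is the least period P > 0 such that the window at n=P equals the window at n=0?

6

n=0: window = (4)
n=1: window = (5)
n=2: window = (1)
n=3: window = (3)
n=4: window = (2)
n=5: window = (6)
n=6: window = (4)
window at n=6 equals window at n=0 → period = 6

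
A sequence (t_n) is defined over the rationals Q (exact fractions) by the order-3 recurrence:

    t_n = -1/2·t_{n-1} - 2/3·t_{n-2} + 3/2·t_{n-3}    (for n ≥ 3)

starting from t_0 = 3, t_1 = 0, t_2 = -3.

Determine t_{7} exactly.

-3

t_3 = -1/2·-3 + -2/3·0 + 3/2·3 = 6
t_4 = -1/2·6 + -2/3·-3 + 3/2·0 = -1
t_5 = -1/2·-1 + -2/3·6 + 3/2·-3 = -8
t_6 = -1/2·-8 + -2/3·-1 + 3/2·6 = 41/3
t_7 = -1/2·41/3 + -2/3·-8 + 3/2·-1 = -3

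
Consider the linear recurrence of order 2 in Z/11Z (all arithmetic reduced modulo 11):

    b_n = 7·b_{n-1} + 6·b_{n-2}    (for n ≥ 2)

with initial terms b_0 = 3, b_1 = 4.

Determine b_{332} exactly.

2

b_2 = 7·4 + 6·3 = 2
b_3 = 7·2 + 6·4 = 5
b_4 = 7·5 + 6·2 = 3
b_5 = 7·3 + 6·5 = 7
b_6 = 7·7 + 6·3 = 1
b_7 = 7·1 + 6·7 = 5
b_8 = 7·5 + 6·1 = 8
b_9 = 7·8 + 6·5 = 9
b_10 = 7·9 + 6·8 = 1
b_11 = 7·1 + 6·9 = 6
b_12 = 7·6 + 6·1 = 4
b_13 = 7·4 + 6·6 = 9
b_14 = 7·9 + 6·4 = 10
b_15 = 7·10 + 6·9 = 3
b_16 = 7·3 + 6·10 = 4
(b_15, b_16) = (3, 4) = (b_0, b_1), so the sequence has period 15.
332 ≡ 2 (mod 15), hence b_332 = b_2 = 2.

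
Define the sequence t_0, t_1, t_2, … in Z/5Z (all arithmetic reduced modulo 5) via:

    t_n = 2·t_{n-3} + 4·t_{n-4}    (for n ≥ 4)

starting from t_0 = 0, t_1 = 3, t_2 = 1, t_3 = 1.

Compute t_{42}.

3

t_4 = 0·1 + 0·1 + 2·3 + 4·0 = 1
t_5 = 0·1 + 0·1 + 2·1 + 4·3 = 4
t_6 = 0·4 + 0·1 + 2·1 + 4·1 = 1
t_7 = 0·1 + 0·4 + 2·1 + 4·1 = 1
t_8 = 0·1 + 0·1 + 2·4 + 4·1 = 2
t_9 = 0·2 + 0·1 + 2·1 + 4·4 = 3
t_10 = 0·3 + 0·2 + 2·1 + 4·1 = 1
t_11 = 0·1 + 0·3 + 2·2 + 4·1 = 3
t_12 = 0·3 + 0·1 + 2·3 + 4·2 = 4
t_13 = 0·4 + 0·3 + 2·1 + 4·3 = 4
t_14 = 0·4 + 0·4 + 2·3 + 4·1 = 0
t_15 = 0·0 + 0·4 + 2·4 + 4·3 = 0
t_16 = 0·0 + 0·0 + 2·4 + 4·4 = 4
t_17 = 0·4 + 0·0 + 2·0 + 4·4 = 1
t_18 = 0·1 + 0·4 + 2·0 + 4·0 = 0
t_19 = 0·0 + 0·1 + 2·4 + 4·0 = 3
t_20 = 0·3 + 0·0 + 2·1 + 4·4 = 3
t_21 = 0·3 + 0·3 + 2·0 + 4·1 = 4
t_22 = 0·4 + 0·3 + 2·3 + 4·0 = 1
t_23 = 0·1 + 0·4 + 2·3 + 4·3 = 3
t_24 = 0·3 + 0·1 + 2·4 + 4·3 = 0
t_25 = 0·0 + 0·3 + 2·1 + 4·4 = 3
t_26 = 0·3 + 0·0 + 2·3 + 4·1 = 0
t_27 = 0·0 + 0·3 + 2·0 + 4·3 = 2
t_28 = 0·2 + 0·0 + 2·3 + 4·0 = 1
t_29 = 0·1 + 0·2 + 2·0 + 4·3 = 2
t_30 = 0·2 + 0·1 + 2·2 + 4·0 = 4
t_31 = 0·4 + 0·2 + 2·1 + 4·2 = 0
t_32 = 0·0 + 0·4 + 2·2 + 4·1 = 3
t_33 = 0·3 + 0·0 + 2·4 + 4·2 = 1
t_34 = 0·1 + 0·3 + 2·0 + 4·4 = 1
t_35 = 0·1 + 0·1 + 2·3 + 4·0 = 1
t_36 = 0·1 + 0·1 + 2·1 + 4·3 = 4
t_37 = 0·4 + 0·1 + 2·1 + 4·1 = 1
t_38 = 0·1 + 0·4 + 2·1 + 4·1 = 1
t_39 = 0·1 + 0·1 + 2·4 + 4·1 = 2
t_40 = 0·2 + 0·1 + 2·1 + 4·4 = 3
t_41 = 0·3 + 0·2 + 2·1 + 4·1 = 1
t_42 = 0·1 + 0·3 + 2·2 + 4·1 = 3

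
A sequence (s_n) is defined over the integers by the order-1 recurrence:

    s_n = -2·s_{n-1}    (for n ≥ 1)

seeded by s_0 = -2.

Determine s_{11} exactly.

s_1 = -2·-2 = 4
s_2 = -2·4 = -8
s_3 = -2·-8 = 16
s_4 = -2·16 = -32
s_5 = -2·-32 = 64
s_6 = -2·64 = -128
s_7 = -2·-128 = 256
s_8 = -2·256 = -512
s_9 = -2·-512 = 1024
s_10 = -2·1024 = -2048
s_11 = -2·-2048 = 4096

4096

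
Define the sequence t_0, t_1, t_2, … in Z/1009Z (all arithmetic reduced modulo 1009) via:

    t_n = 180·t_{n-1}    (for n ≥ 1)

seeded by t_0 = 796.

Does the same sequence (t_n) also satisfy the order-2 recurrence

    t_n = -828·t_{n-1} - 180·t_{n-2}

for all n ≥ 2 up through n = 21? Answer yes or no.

Terms t_0..t_21: 796, 2, 360, 224, 969, 872, 565, 800, 722, 808, 144, 695, 993, 147, 226, 320, 87, 525, 663, 278, 599, 866
n=2: candidate gives 360, actual t_2 = 360 ✓
n=3: candidate gives 224, actual t_3 = 224 ✓
n=4: candidate gives 969, actual t_4 = 969 ✓
n=5: candidate gives 872, actual t_5 = 872 ✓
n=6: candidate gives 565, actual t_6 = 565 ✓
n=7: candidate gives 800, actual t_7 = 800 ✓
n=8: candidate gives 722, actual t_8 = 722 ✓
n=9: candidate gives 808, actual t_9 = 808 ✓
n=10: candidate gives 144, actual t_10 = 144 ✓
n=11: candidate gives 695, actual t_11 = 695 ✓
n=12: candidate gives 993, actual t_12 = 993 ✓
n=13: candidate gives 147, actual t_13 = 147 ✓
n=14: candidate gives 226, actual t_14 = 226 ✓
n=15: candidate gives 320, actual t_15 = 320 ✓
n=16: candidate gives 87, actual t_16 = 87 ✓
n=17: candidate gives 525, actual t_17 = 525 ✓
n=18: candidate gives 663, actual t_18 = 663 ✓
n=19: candidate gives 278, actual t_19 = 278 ✓
n=20: candidate gives 599, actual t_20 = 599 ✓
n=21: candidate gives 866, actual t_21 = 866 ✓

yes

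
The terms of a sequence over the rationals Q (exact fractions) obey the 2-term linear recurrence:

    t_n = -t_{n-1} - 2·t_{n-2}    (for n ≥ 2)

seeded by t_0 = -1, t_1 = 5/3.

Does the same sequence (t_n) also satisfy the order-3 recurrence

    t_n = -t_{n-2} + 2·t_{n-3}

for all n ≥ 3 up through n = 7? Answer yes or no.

yes

Terms t_0..t_7: -1, 5/3, 1/3, -11/3, 3, 13/3, -31/3, 5/3
n=3: candidate gives -11/3, actual t_3 = -11/3 ✓
n=4: candidate gives 3, actual t_4 = 3 ✓
n=5: candidate gives 13/3, actual t_5 = 13/3 ✓
n=6: candidate gives -31/3, actual t_6 = -31/3 ✓
n=7: candidate gives 5/3, actual t_7 = 5/3 ✓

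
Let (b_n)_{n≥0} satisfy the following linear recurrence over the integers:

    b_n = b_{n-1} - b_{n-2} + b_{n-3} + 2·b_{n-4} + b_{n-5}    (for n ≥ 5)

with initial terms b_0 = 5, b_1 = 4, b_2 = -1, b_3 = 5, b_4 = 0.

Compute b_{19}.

2497

b_5 = 1·0 + -1·5 + 1·-1 + 2·4 + 1·5 = 7
b_6 = 1·7 + -1·0 + 1·5 + 2·-1 + 1·4 = 14
b_7 = 1·14 + -1·7 + 1·0 + 2·5 + 1·-1 = 16
b_8 = 1·16 + -1·14 + 1·7 + 2·0 + 1·5 = 14
b_9 = 1·14 + -1·16 + 1·14 + 2·7 + 1·0 = 26
b_10 = 1·26 + -1·14 + 1·16 + 2·14 + 1·7 = 63
b_11 = 1·63 + -1·26 + 1·14 + 2·16 + 1·14 = 97
b_12 = 1·97 + -1·63 + 1·26 + 2·14 + 1·16 = 104
b_13 = 1·104 + -1·97 + 1·63 + 2·26 + 1·14 = 136
b_14 = 1·136 + -1·104 + 1·97 + 2·63 + 1·26 = 281
b_15 = 1·281 + -1·136 + 1·104 + 2·97 + 1·63 = 506
b_16 = 1·506 + -1·281 + 1·136 + 2·104 + 1·97 = 666
b_17 = 1·666 + -1·506 + 1·281 + 2·136 + 1·104 = 817
b_18 = 1·817 + -1·666 + 1·506 + 2·281 + 1·136 = 1355
b_19 = 1·1355 + -1·817 + 1·666 + 2·506 + 1·281 = 2497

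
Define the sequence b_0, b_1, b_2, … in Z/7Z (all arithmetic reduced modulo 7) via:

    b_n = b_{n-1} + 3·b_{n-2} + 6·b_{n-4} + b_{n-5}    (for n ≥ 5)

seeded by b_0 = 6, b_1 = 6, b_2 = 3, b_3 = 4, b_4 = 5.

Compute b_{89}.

b_5 = 1·5 + 3·4 + 0·3 + 6·6 + 1·6 = 3
b_6 = 1·3 + 3·5 + 0·4 + 6·3 + 1·6 = 0
b_7 = 1·0 + 3·3 + 0·5 + 6·4 + 1·3 = 1
b_8 = 1·1 + 3·0 + 0·3 + 6·5 + 1·4 = 0
b_9 = 1·0 + 3·1 + 0·0 + 6·3 + 1·5 = 5
b_10 = 1·5 + 3·0 + 0·1 + 6·0 + 1·3 = 1
b_11 = 1·1 + 3·5 + 0·0 + 6·1 + 1·0 = 1
b_12 = 1·1 + 3·1 + 0·5 + 6·0 + 1·1 = 5
b_13 = 1·5 + 3·1 + 0·1 + 6·5 + 1·0 = 3
b_14 = 1·3 + 3·5 + 0·1 + 6·1 + 1·5 = 1
b_15 = 1·1 + 3·3 + 0·5 + 6·1 + 1·1 = 3
b_16 = 1·3 + 3·1 + 0·3 + 6·5 + 1·1 = 2
b_17 = 1·2 + 3·3 + 0·1 + 6·3 + 1·5 = 6
b_18 = 1·6 + 3·2 + 0·3 + 6·1 + 1·3 = 0
b_19 = 1·0 + 3·6 + 0·2 + 6·3 + 1·1 = 2
b_20 = 1·2 + 3·0 + 0·6 + 6·2 + 1·3 = 3
b_21 = 1·3 + 3·2 + 0·0 + 6·6 + 1·2 = 5
b_22 = 1·5 + 3·3 + 0·2 + 6·0 + 1·6 = 6
b_23 = 1·6 + 3·5 + 0·3 + 6·2 + 1·0 = 5
b_24 = 1·5 + 3·6 + 0·5 + 6·3 + 1·2 = 1
b_25 = 1·1 + 3·5 + 0·6 + 6·5 + 1·3 = 0
b_26 = 1·0 + 3·1 + 0·5 + 6·6 + 1·5 = 2
b_27 = 1·2 + 3·0 + 0·1 + 6·5 + 1·6 = 3
b_28 = 1·3 + 3·2 + 0·0 + 6·1 + 1·5 = 6
b_29 = 1·6 + 3·3 + 0·2 + 6·0 + 1·1 = 2
b_30 = 1·2 + 3·6 + 0·3 + 6·2 + 1·0 = 4
b_31 = 1·4 + 3·2 + 0·6 + 6·3 + 1·2 = 2
b_32 = 1·2 + 3·4 + 0·2 + 6·6 + 1·3 = 4
b_33 = 1·4 + 3·2 + 0·4 + 6·2 + 1·6 = 0
b_34 = 1·0 + 3·4 + 0·2 + 6·4 + 1·2 = 3
b_35 = 1·3 + 3·0 + 0·4 + 6·2 + 1·4 = 5
b_36 = 1·5 + 3·3 + 0·0 + 6·4 + 1·2 = 5
b_37 = 1·5 + 3·5 + 0·3 + 6·0 + 1·4 = 3
b_38 = 1·3 + 3·5 + 0·5 + 6·3 + 1·0 = 1
b_39 = 1·1 + 3·3 + 0·5 + 6·5 + 1·3 = 1
b_40 = 1·1 + 3·1 + 0·3 + 6·5 + 1·5 = 4
b_41 = 1·4 + 3·1 + 0·1 + 6·3 + 1·5 = 2
b_42 = 1·2 + 3·4 + 0·1 + 6·1 + 1·3 = 2
b_43 = 1·2 + 3·2 + 0·4 + 6·1 + 1·1 = 1
b_44 = 1·1 + 3·2 + 0·2 + 6·4 + 1·1 = 4
b_45 = 1·4 + 3·1 + 0·2 + 6·2 + 1·4 = 2
b_46 = 1·2 + 3·4 + 0·1 + 6·2 + 1·2 = 0
b_47 = 1·0 + 3·2 + 0·4 + 6·1 + 1·2 = 0
b_48 = 1·0 + 3·0 + 0·2 + 6·4 + 1·1 = 4
b_49 = 1·4 + 3·0 + 0·0 + 6·2 + 1·4 = 6
b_50 = 1·6 + 3·4 + 0·0 + 6·0 + 1·2 = 6
b_51 = 1·6 + 3·6 + 0·4 + 6·0 + 1·0 = 3
b_52 = 1·3 + 3·6 + 0·6 + 6·4 + 1·0 = 3
b_53 = 1·3 + 3·3 + 0·6 + 6·6 + 1·4 = 3
b_54 = 1·3 + 3·3 + 0·3 + 6·6 + 1·6 = 5
b_55 = 1·5 + 3·3 + 0·3 + 6·3 + 1·6 = 3
b_56 = 1·3 + 3·5 + 0·3 + 6·3 + 1·3 = 4
b_57 = 1·4 + 3·3 + 0·5 + 6·3 + 1·3 = 6
b_58 = 1·6 + 3·4 + 0·3 + 6·5 + 1·3 = 2
b_59 = 1·2 + 3·6 + 0·4 + 6·3 + 1·5 = 1
b_60 = 1·1 + 3·2 + 0·6 + 6·4 + 1·3 = 6
b_61 = 1·6 + 3·1 + 0·2 + 6·6 + 1·4 = 0
b_62 = 1·0 + 3·6 + 0·1 + 6·2 + 1·6 = 1
b_63 = 1·1 + 3·0 + 0·6 + 6·1 + 1·2 = 2
b_64 = 1·2 + 3·1 + 0·0 + 6·6 + 1·1 = 0
b_65 = 1·0 + 3·2 + 0·1 + 6·0 + 1·6 = 5
b_66 = 1·5 + 3·0 + 0·2 + 6·1 + 1·0 = 4
b_67 = 1·4 + 3·5 + 0·0 + 6·2 + 1·1 = 4
b_68 = 1·4 + 3·4 + 0·5 + 6·0 + 1·2 = 4
b_69 = 1·4 + 3·4 + 0·4 + 6·5 + 1·0 = 4
b_70 = 1·4 + 3·4 + 0·4 + 6·4 + 1·5 = 3
b_71 = 1·3 + 3·4 + 0·4 + 6·4 + 1·4 = 1
b_72 = 1·1 + 3·3 + 0·4 + 6·4 + 1·4 = 3
b_73 = 1·3 + 3·1 + 0·3 + 6·4 + 1·4 = 6
b_74 = 1·6 + 3·3 + 0·1 + 6·3 + 1·4 = 2
b_75 = 1·2 + 3·6 + 0·3 + 6·1 + 1·3 = 1
b_76 = 1·1 + 3·2 + 0·6 + 6·3 + 1·1 = 5
b_77 = 1·5 + 3·1 + 0·2 + 6·6 + 1·3 = 5
b_78 = 1·5 + 3·5 + 0·1 + 6·2 + 1·6 = 3
b_79 = 1·3 + 3·5 + 0·5 + 6·1 + 1·2 = 5
b_80 = 1·5 + 3·3 + 0·5 + 6·5 + 1·1 = 3
b_81 = 1·3 + 3·5 + 0·3 + 6·5 + 1·5 = 4
b_82 = 1·4 + 3·3 + 0·5 + 6·3 + 1·5 = 1
b_83 = 1·1 + 3·4 + 0·3 + 6·5 + 1·3 = 4
b_84 = 1·4 + 3·1 + 0·4 + 6·3 + 1·5 = 2
b_85 = 1·2 + 3·4 + 0·1 + 6·4 + 1·3 = 6
b_86 = 1·6 + 3·2 + 0·4 + 6·1 + 1·4 = 1
b_87 = 1·1 + 3·6 + 0·2 + 6·4 + 1·1 = 2
b_88 = 1·2 + 3·1 + 0·6 + 6·2 + 1·4 = 0
b_89 = 1·0 + 3·2 + 0·1 + 6·6 + 1·2 = 2

2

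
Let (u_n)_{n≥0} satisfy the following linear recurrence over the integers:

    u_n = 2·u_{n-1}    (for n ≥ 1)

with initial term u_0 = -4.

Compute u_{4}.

-64

u_1 = 2·-4 = -8
u_2 = 2·-8 = -16
u_3 = 2·-16 = -32
u_4 = 2·-32 = -64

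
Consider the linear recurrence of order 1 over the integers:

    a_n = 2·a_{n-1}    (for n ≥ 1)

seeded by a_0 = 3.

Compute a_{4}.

48

a_1 = 2·3 = 6
a_2 = 2·6 = 12
a_3 = 2·12 = 24
a_4 = 2·24 = 48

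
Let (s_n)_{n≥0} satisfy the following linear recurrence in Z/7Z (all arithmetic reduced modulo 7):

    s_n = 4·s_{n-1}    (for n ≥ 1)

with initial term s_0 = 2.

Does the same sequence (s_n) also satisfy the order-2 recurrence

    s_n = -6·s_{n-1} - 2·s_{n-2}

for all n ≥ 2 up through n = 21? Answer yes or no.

Terms s_0..s_21: 2, 1, 4, 2, 1, 4, 2, 1, 4, 2, 1, 4, 2, 1, 4, 2, 1, 4, 2, 1, 4, 2
n=2: candidate gives 4, actual s_2 = 4 ✓
n=3: candidate gives 2, actual s_3 = 2 ✓
n=4: candidate gives 1, actual s_4 = 1 ✓
n=5: candidate gives 4, actual s_5 = 4 ✓
n=6: candidate gives 2, actual s_6 = 2 ✓
n=7: candidate gives 1, actual s_7 = 1 ✓
n=8: candidate gives 4, actual s_8 = 4 ✓
n=9: candidate gives 2, actual s_9 = 2 ✓
n=10: candidate gives 1, actual s_10 = 1 ✓
n=11: candidate gives 4, actual s_11 = 4 ✓
n=12: candidate gives 2, actual s_12 = 2 ✓
n=13: candidate gives 1, actual s_13 = 1 ✓
n=14: candidate gives 4, actual s_14 = 4 ✓
n=15: candidate gives 2, actual s_15 = 2 ✓
n=16: candidate gives 1, actual s_16 = 1 ✓
n=17: candidate gives 4, actual s_17 = 4 ✓
n=18: candidate gives 2, actual s_18 = 2 ✓
n=19: candidate gives 1, actual s_19 = 1 ✓
n=20: candidate gives 4, actual s_20 = 4 ✓
n=21: candidate gives 2, actual s_21 = 2 ✓

yes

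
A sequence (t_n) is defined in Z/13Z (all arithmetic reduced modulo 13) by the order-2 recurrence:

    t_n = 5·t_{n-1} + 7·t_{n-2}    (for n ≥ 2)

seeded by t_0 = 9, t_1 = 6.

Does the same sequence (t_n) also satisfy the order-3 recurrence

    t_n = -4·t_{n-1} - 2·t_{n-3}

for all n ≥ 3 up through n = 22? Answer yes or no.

yes

Terms t_0..t_22: 9, 6, 2, 0, 1, 5, 6, 0, 3, 2, 5, 0, 9, 6, 2, 0, 1, 5, 6, 0, 3, 2, 5
n=3: candidate gives 0, actual t_3 = 0 ✓
n=4: candidate gives 1, actual t_4 = 1 ✓
n=5: candidate gives 5, actual t_5 = 5 ✓
n=6: candidate gives 6, actual t_6 = 6 ✓
n=7: candidate gives 0, actual t_7 = 0 ✓
n=8: candidate gives 3, actual t_8 = 3 ✓
n=9: candidate gives 2, actual t_9 = 2 ✓
n=10: candidate gives 5, actual t_10 = 5 ✓
n=11: candidate gives 0, actual t_11 = 0 ✓
n=12: candidate gives 9, actual t_12 = 9 ✓
n=13: candidate gives 6, actual t_13 = 6 ✓
n=14: candidate gives 2, actual t_14 = 2 ✓
n=15: candidate gives 0, actual t_15 = 0 ✓
n=16: candidate gives 1, actual t_16 = 1 ✓
n=17: candidate gives 5, actual t_17 = 5 ✓
n=18: candidate gives 6, actual t_18 = 6 ✓
n=19: candidate gives 0, actual t_19 = 0 ✓
n=20: candidate gives 3, actual t_20 = 3 ✓
n=21: candidate gives 2, actual t_21 = 2 ✓
n=22: candidate gives 5, actual t_22 = 5 ✓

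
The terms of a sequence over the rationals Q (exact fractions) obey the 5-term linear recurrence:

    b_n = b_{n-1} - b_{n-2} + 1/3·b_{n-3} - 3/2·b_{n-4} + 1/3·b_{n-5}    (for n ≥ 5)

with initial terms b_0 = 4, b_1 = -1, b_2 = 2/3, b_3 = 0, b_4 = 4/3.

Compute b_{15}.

-20393/1944

b_5 = 1·4/3 + -1·0 + 1/3·2/3 + -3/2·-1 + 1/3·4 = 79/18
b_6 = 1·79/18 + -1·4/3 + 1/3·0 + -3/2·2/3 + 1/3·-1 = 31/18
b_7 = 1·31/18 + -1·79/18 + 1/3·4/3 + -3/2·0 + 1/3·2/3 = -2
b_8 = 1·-2 + -1·31/18 + 1/3·79/18 + -3/2·4/3 + 1/3·0 = -115/27
b_9 = 1·-115/27 + -1·-2 + 1/3·31/18 + -3/2·79/18 + 1/3·4/3 = -845/108
b_10 = 1·-845/108 + -1·-115/27 + 1/3·-2 + -3/2·31/18 + 1/3·79/18 = -289/54
b_11 = 1·-289/54 + -1·-845/108 + 1/3·-115/27 + -3/2·-2 + 1/3·31/18 = 1499/324
b_12 = 1·1499/324 + -1·-289/54 + 1/3·-845/108 + -3/2·-115/27 + 1/3·-2 = 707/54
b_13 = 1·707/54 + -1·1499/324 + 1/3·-289/54 + -3/2·-845/108 + 1/3·-115/27 = 11015/648
b_14 = 1·11015/648 + -1·707/54 + 1/3·1499/324 + -3/2·-289/54 + 1/3·-845/108 = 21127/1944
b_15 = 1·21127/1944 + -1·11015/648 + 1/3·707/54 + -3/2·1499/324 + 1/3·-289/54 = -20393/1944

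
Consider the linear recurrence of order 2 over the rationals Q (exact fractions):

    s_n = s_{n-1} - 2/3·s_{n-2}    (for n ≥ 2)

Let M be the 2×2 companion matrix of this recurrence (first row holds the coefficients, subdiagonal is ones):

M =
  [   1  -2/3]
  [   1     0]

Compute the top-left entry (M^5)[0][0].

(M^5)[0][0] is the top entry after applying M 5 times to the unit state (1, 0). Equivalently it is h_{6} for the auxiliary sequence (h_n) obeying the same recurrence with h_1 = 1 and h_i = 0 for 0 ≤ i < 1:
h_2 = 1·1 + -2/3·0 = 1
h_3 = 1·1 + -2/3·1 = 1/3
h_4 = 1·1/3 + -2/3·1 = -1/3
h_5 = 1·-1/3 + -2/3·1/3 = -5/9
h_6 = 1·-5/9 + -2/3·-1/3 = -1/3

-1/3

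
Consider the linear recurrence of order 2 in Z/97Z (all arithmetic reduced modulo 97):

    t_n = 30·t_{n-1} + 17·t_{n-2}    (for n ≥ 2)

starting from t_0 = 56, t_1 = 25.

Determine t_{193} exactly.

25

t_2 = 30·25 + 17·56 = 53
t_3 = 30·53 + 17·25 = 75
t_4 = 30·75 + 17·53 = 47
t_5 = 30·47 + 17·75 = 66
t_6 = 30·66 + 17·47 = 63
t_7 = 30·63 + 17·66 = 5
t_8 = 30·5 + 17·63 = 57
t_9 = 30·57 + 17·5 = 49
t_10 = 30·49 + 17·57 = 14
t_11 = 30·14 + 17·49 = 89
t_12 = 30·89 + 17·14 = 95
t_13 = 30·95 + 17·89 = 95
t_14 = 30·95 + 17·95 = 3
t_15 = 30·3 + 17·95 = 56
t_16 = 30·56 + 17·3 = 82
t_17 = 30·82 + 17·56 = 17
t_18 = 30·17 + 17·82 = 61
t_19 = 30·61 + 17·17 = 82
t_20 = 30·82 + 17·61 = 5
t_21 = 30·5 + 17·82 = 89
t_22 = 30·89 + 17·5 = 39
t_23 = 30·39 + 17·89 = 64
t_24 = 30·64 + 17·39 = 61
t_25 = 30·61 + 17·64 = 8
t_26 = 30·8 + 17·61 = 16
t_27 = 30·16 + 17·8 = 34
t_28 = 30·34 + 17·16 = 31
t_29 = 30·31 + 17·34 = 53
t_30 = 30·53 + 17·31 = 80
t_31 = 30·80 + 17·53 = 3
t_32 = 30·3 + 17·80 = 92
t_33 = 30·92 + 17·3 = 95
t_34 = 30·95 + 17·92 = 49
t_35 = 30·49 + 17·95 = 78
t_36 = 30·78 + 17·49 = 69
t_37 = 30·69 + 17·78 = 1
t_38 = 30·1 + 17·69 = 39
t_39 = 30·39 + 17·1 = 23
t_40 = 30·23 + 17·39 = 92
t_41 = 30·92 + 17·23 = 47
t_42 = 30·47 + 17·92 = 64
t_43 = 30·64 + 17·47 = 3
t_44 = 30·3 + 17·64 = 14
t_45 = 30·14 + 17·3 = 83
t_46 = 30·83 + 17·14 = 12
t_47 = 30·12 + 17·83 = 25
t_48 = 30·25 + 17·12 = 81
t_49 = 30·81 + 17·25 = 42
t_50 = 30·42 + 17·81 = 18
t_51 = 30·18 + 17·42 = 90
t_52 = 30·90 + 17·18 = 96
t_53 = 30·96 + 17·90 = 45
t_54 = 30·45 + 17·96 = 72
t_55 = 30·72 + 17·45 = 15
t_56 = 30·15 + 17·72 = 25
t_57 = 30·25 + 17·15 = 35
t_58 = 30·35 + 17·25 = 20
t_59 = 30·20 + 17·35 = 31
t_60 = 30·31 + 17·20 = 9
t_61 = 30·9 + 17·31 = 21
t_62 = 30·21 + 17·9 = 7
t_63 = 30·7 + 17·21 = 82
t_64 = 30·82 + 17·7 = 57
t_65 = 30·57 + 17·82 = 0
t_66 = 30·0 + 17·57 = 96
t_67 = 30·96 + 17·0 = 67
t_68 = 30·67 + 17·96 = 53
t_69 = 30·53 + 17·67 = 13
t_70 = 30·13 + 17·53 = 30
t_71 = 30·30 + 17·13 = 54
t_72 = 30·54 + 17·30 = 93
t_73 = 30·93 + 17·54 = 22
t_74 = 30·22 + 17·93 = 10
t_75 = 30·10 + 17·22 = 92
t_76 = 30·92 + 17·10 = 20
t_77 = 30·20 + 17·92 = 30
t_78 = 30·30 + 17·20 = 76
t_79 = 30·76 + 17·30 = 74
t_80 = 30·74 + 17·76 = 20
t_81 = 30·20 + 17·74 = 15
t_82 = 30·15 + 17·20 = 14
t_83 = 30·14 + 17·15 = 93
t_84 = 30·93 + 17·14 = 21
t_85 = 30·21 + 17·93 = 77
t_86 = 30·77 + 17·21 = 48
t_87 = 30·48 + 17·77 = 33
t_88 = 30·33 + 17·48 = 60
t_89 = 30·60 + 17·33 = 33
t_90 = 30·33 + 17·60 = 70
t_91 = 30·70 + 17·33 = 42
t_92 = 30·42 + 17·70 = 25
t_93 = 30·25 + 17·42 = 9
t_94 = 30·9 + 17·25 = 16
t_95 = 30·16 + 17·9 = 51
t_96 = 30·51 + 17·16 = 56
t_97 = 30·56 + 17·51 = 25
(t_96, t_97) = (56, 25) = (t_0, t_1), so the sequence has period 96.
193 ≡ 1 (mod 96), hence t_193 = t_1 = 25.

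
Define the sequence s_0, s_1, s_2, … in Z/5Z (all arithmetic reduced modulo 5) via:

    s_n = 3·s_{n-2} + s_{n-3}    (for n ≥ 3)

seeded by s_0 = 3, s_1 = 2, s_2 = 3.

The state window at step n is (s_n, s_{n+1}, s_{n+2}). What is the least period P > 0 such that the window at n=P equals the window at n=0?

n=0: window = (3, 2, 3)
n=1: window = (2, 3, 4)
n=2: window = (3, 4, 1)
n=3: window = (4, 1, 0)
n=4: window = (1, 0, 2)
n=5: window = (0, 2, 1)
n=6: window = (2, 1, 1)
n=7: window = (1, 1, 0)
n=8: window = (1, 0, 4)
n=9: window = (0, 4, 1)
n=10: window = (4, 1, 2)
n=11: window = (1, 2, 2)
n=12: window = (2, 2, 2)
n=13: window = (2, 2, 3)
n=14: window = (2, 3, 3)
n=15: window = (3, 3, 1)
n=16: window = (3, 1, 2)
n=17: window = (1, 2, 1)
n=18: window = (2, 1, 2)
n=19: window = (1, 2, 0)
n=20: window = (2, 0, 2)
n=21: window = (0, 2, 2)
n=22: window = (2, 2, 1)
n=23: window = (2, 1, 3)
n=24: window = (1, 3, 0)
n=25: window = (3, 0, 0)
n=26: window = (0, 0, 3)
n=27: window = (0, 3, 0)
n=28: window = (3, 0, 4)
n=29: window = (0, 4, 3)
n=30: window = (4, 3, 2)
n=31: window = (3, 2, 3)
window at n=31 equals window at n=0 → period = 31

31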